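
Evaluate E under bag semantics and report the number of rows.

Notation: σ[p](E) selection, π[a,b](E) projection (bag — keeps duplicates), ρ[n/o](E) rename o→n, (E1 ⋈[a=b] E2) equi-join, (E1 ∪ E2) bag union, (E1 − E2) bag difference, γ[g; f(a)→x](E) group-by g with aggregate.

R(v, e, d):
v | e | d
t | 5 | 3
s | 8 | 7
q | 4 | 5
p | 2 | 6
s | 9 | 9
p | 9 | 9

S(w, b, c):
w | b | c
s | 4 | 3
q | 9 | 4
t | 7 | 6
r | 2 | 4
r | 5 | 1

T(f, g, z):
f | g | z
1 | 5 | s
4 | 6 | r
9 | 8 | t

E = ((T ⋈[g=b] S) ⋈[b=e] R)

Stepwise |·|:
  T → 3
  S → 5
  (T ⋈[g=b] S) → 1
  R → 6
  ((T ⋈[g=b] S) ⋈[b=e] R) → 1

|E| = 1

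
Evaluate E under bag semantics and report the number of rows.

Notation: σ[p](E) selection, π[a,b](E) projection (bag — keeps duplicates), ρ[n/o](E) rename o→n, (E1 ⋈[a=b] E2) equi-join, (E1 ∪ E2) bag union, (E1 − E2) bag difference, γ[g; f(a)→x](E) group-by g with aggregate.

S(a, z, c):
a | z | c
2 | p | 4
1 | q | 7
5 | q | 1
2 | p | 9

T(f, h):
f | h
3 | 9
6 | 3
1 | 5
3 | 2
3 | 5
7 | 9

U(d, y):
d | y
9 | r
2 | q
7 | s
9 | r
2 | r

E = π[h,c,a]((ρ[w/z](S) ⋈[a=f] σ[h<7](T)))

Per-node cardinality:
  S → 4
  ρ[w/z](S) → 4
  T → 6
  σ[h<7](T) → 4
  (ρ[w/z](S) ⋈[a=f] σ[h<7](T)) → 1
  π[h,c,a]((ρ[w/z](S) ⋈[a=f] σ[h<7](T))) → 1

|E| = 1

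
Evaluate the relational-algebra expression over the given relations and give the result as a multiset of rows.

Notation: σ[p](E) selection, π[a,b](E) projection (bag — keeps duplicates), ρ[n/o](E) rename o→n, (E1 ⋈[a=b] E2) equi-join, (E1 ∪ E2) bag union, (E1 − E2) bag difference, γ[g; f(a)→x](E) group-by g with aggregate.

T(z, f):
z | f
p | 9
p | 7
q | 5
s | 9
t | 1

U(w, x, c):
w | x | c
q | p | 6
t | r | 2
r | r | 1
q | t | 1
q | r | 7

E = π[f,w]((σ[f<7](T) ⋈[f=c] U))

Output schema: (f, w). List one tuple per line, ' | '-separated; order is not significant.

Per-node cardinality:
  T → 5
  σ[f<7](T) → 2
  U → 5
  (σ[f<7](T) ⋈[f=c] U) → 2
  π[f,w]((σ[f<7](T) ⋈[f=c] U)) → 2

== RESULT ==
f | w
1 | q
1 | r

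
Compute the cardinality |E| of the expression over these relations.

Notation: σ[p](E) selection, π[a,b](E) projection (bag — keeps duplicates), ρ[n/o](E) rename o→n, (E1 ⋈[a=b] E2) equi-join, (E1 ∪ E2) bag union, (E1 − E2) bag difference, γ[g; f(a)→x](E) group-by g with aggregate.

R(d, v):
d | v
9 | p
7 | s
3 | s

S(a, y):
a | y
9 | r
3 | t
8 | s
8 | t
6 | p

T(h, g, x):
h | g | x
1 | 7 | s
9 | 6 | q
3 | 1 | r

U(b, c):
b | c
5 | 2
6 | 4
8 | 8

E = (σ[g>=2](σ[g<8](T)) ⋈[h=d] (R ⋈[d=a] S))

Row counts bottom-up:
  T → 3
  σ[g<8](T) → 3
  σ[g>=2](σ[g<8](T)) → 2
  R → 3
  S → 5
  (R ⋈[d=a] S) → 2
  (σ[g>=2](σ[g<8](T)) ⋈[h=d] (R ⋈[d=a] S)) → 1

|E| = 1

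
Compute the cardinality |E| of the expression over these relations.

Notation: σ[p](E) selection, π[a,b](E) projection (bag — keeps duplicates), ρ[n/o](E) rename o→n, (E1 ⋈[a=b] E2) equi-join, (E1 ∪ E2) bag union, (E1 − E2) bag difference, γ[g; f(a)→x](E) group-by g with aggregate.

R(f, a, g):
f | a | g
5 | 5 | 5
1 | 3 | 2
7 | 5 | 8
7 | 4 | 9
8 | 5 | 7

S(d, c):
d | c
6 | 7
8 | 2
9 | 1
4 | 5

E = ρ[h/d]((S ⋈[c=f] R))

Row counts bottom-up:
  S → 4
  R → 5
  (S ⋈[c=f] R) → 4
  ρ[h/d]((S ⋈[c=f] R)) → 4

|E| = 4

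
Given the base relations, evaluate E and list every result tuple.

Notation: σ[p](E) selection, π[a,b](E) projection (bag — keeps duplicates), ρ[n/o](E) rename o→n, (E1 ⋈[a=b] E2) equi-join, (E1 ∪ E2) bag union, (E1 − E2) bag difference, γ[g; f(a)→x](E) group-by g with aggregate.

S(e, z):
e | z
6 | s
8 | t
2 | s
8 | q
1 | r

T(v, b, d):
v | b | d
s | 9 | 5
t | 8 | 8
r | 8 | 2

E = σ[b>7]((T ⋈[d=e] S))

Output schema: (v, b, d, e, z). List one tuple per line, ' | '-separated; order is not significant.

Subexpression sizes:
  T → 3
  S → 5
  (T ⋈[d=e] S) → 3
  σ[b>7]((T ⋈[d=e] S)) → 3

== RESULT ==
v | b | d | e | z
r | 8 | 2 | 2 | s
t | 8 | 8 | 8 | q
t | 8 | 8 | 8 | t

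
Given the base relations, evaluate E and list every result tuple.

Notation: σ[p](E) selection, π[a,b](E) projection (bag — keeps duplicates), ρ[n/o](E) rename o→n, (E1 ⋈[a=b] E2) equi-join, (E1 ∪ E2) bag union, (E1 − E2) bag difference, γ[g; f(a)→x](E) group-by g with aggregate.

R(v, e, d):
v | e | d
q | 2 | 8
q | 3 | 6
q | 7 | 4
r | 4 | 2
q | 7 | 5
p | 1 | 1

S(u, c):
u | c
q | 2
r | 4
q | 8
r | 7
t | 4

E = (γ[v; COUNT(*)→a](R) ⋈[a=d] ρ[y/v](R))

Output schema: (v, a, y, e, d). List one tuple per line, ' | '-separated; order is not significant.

Subexpression sizes:
  R → 6
  γ[v; COUNT(*)→a](R) → 3
  R → 6
  ρ[y/v](R) → 6
  (γ[v; COUNT(*)→a](R) ⋈[a=d] ρ[y/v](R)) → 3

== RESULT ==
v | a | y | e | d
p | 1 | p | 1 | 1
q | 4 | q | 7 | 4
r | 1 | p | 1 | 1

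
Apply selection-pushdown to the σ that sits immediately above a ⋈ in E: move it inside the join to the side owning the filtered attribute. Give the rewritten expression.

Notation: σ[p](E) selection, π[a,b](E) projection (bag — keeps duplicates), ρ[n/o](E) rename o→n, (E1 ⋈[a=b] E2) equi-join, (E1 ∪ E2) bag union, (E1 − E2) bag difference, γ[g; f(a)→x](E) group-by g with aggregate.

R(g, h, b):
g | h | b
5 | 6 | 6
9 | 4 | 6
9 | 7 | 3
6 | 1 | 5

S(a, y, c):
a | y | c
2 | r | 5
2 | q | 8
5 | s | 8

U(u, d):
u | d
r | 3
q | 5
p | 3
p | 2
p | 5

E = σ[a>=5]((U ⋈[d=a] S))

σ filters on a, owned by the right side.
E' = (U ⋈[d=a] σ[a>=5](S))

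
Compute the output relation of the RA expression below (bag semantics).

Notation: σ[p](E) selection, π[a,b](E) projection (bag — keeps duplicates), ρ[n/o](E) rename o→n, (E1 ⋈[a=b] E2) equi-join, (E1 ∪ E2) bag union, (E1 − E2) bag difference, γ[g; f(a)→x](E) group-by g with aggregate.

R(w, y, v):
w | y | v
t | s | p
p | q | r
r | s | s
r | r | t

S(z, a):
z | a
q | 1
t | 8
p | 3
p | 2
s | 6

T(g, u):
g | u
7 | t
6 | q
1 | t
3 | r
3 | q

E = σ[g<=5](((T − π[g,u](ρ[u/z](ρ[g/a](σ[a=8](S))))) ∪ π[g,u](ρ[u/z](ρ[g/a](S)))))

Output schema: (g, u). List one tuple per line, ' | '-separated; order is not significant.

Per-node cardinality:
  T → 5
  S → 5
  σ[a=8](S) → 1
  ρ[g/a](σ[a=8](S)) → 1
  ρ[u/z](ρ[g/a](σ[a=8](S))) → 1
  π[g,u](ρ[u/z](ρ[g/a](σ[a=8](S)))) → 1
  (T − π[g,u](ρ[u/z](ρ[g/a](σ[a=8](S))))) → 5
  S → 5
  ρ[g/a](S) → 5
  ρ[u/z](ρ[g/a](S)) → 5
  π[g,u](ρ[u/z](ρ[g/a](S))) → 5
  ((T − π[g,u](ρ[u/z](ρ[g/a](σ[a=8](S))))) ∪ π[g,u](ρ[u/z](ρ[g/a](S)))) → 10
  σ[g<=5](((T − π[g,u](ρ[u/z](ρ[g/a](σ[a=8](S))))) ∪ π[g,u](ρ[u/z](ρ[g/a](S))))) → 6

== RESULT ==
g | u
1 | q
1 | t
2 | p
3 | p
3 | q
3 | r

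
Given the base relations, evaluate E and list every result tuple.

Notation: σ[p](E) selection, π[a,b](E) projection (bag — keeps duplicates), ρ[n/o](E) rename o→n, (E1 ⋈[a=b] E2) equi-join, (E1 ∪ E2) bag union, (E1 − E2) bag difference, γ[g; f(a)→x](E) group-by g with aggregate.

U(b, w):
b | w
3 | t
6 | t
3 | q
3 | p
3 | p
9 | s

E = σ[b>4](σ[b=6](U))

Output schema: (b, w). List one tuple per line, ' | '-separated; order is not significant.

Row counts bottom-up:
  U → 6
  σ[b=6](U) → 1
  σ[b>4](σ[b=6](U)) → 1

== RESULT ==
b | w
6 | t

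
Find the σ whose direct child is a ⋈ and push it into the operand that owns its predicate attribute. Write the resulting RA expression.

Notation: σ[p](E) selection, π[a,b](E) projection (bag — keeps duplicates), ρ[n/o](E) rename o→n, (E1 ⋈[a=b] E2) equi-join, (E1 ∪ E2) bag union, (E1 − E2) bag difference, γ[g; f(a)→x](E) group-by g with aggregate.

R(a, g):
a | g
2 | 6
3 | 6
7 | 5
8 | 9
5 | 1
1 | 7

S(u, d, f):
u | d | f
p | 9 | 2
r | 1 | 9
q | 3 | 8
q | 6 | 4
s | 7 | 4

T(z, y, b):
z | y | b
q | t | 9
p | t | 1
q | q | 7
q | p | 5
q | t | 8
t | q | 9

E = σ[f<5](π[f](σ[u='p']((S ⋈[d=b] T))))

σ filters on u, owned by the left side.
E' = σ[f<5](π[f]((σ[u='p'](S) ⋈[d=b] T)))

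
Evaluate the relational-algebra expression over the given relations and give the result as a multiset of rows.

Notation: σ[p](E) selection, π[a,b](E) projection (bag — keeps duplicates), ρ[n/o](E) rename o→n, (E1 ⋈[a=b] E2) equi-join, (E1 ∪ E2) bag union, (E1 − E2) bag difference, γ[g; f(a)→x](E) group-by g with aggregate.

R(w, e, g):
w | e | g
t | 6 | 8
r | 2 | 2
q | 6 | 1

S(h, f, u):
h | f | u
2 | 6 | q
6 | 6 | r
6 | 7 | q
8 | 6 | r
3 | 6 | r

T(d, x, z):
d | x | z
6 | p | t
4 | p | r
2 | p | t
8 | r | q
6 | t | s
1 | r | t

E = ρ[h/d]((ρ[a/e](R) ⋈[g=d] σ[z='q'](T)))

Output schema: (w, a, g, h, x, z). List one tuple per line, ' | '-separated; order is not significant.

Per-node cardinality:
  R → 3
  ρ[a/e](R) → 3
  T → 6
  σ[z='q'](T) → 1
  (ρ[a/e](R) ⋈[g=d] σ[z='q'](T)) → 1
  ρ[h/d]((ρ[a/e](R) ⋈[g=d] σ[z='q'](T))) → 1

== RESULT ==
w | a | g | h | x | z
t | 6 | 8 | 8 | r | q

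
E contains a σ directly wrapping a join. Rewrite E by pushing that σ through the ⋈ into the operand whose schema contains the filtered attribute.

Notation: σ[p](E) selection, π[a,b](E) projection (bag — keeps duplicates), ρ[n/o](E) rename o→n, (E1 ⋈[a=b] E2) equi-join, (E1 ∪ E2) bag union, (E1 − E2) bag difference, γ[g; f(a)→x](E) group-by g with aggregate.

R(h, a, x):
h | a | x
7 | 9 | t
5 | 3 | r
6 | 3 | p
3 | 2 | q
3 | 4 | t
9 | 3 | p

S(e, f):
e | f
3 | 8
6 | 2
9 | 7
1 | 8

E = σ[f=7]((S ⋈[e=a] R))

σ filters on f, owned by the left side.
E' = (σ[f=7](S) ⋈[e=a] R)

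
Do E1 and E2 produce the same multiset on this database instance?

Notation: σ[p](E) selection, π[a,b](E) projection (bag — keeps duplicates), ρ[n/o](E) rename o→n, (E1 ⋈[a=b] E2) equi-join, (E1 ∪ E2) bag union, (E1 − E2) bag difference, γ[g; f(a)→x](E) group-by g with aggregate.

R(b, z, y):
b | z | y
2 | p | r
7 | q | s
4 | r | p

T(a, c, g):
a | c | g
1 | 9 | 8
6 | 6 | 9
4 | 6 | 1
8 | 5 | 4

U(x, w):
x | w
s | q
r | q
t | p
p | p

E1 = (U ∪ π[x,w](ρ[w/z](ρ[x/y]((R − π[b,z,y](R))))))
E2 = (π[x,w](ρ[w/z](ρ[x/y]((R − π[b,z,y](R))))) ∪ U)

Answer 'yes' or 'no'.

E1 per-node cardinality:
  U → 4
  R → 3
  R → 3
  π[b,z,y](R) → 3
  (R − π[b,z,y](R)) → 0
  ρ[x/y]((R − π[b,z,y](R))) → 0
  ρ[w/z](ρ[x/y]((R − π[b,z,y](R)))) → 0
  π[x,w](ρ[w/z](ρ[x/y]((R − π[b,z,y](R))))) → 0
  (U ∪ π[x,w](ρ[w/z](ρ[x/y]((R − π[b,z,y](R)))))) → 4
E2 per-node cardinality:
  R → 3
  R → 3
  π[b,z,y](R) → 3
  (R − π[b,z,y](R)) → 0
  ρ[x/y]((R − π[b,z,y](R))) → 0
  ρ[w/z](ρ[x/y]((R − π[b,z,y](R)))) → 0
  π[x,w](ρ[w/z](ρ[x/y]((R − π[b,z,y](R))))) → 0
  U → 4
  (π[x,w](ρ[w/z](ρ[x/y]((R − π[b,z,y](R))))) ∪ U) → 4

E1 and E2 produce the same multiset:
x | w
p | p
r | q
s | q
t | p

yes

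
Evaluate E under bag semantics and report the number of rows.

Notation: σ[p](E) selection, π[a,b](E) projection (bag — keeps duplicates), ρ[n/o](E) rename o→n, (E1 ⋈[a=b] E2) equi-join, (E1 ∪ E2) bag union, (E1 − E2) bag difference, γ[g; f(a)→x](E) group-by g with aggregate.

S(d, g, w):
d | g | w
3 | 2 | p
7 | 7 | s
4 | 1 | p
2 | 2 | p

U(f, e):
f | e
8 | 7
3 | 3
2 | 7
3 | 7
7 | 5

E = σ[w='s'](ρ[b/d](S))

Subexpression sizes:
  S → 4
  ρ[b/d](S) → 4
  σ[w='s'](ρ[b/d](S)) → 1

|E| = 1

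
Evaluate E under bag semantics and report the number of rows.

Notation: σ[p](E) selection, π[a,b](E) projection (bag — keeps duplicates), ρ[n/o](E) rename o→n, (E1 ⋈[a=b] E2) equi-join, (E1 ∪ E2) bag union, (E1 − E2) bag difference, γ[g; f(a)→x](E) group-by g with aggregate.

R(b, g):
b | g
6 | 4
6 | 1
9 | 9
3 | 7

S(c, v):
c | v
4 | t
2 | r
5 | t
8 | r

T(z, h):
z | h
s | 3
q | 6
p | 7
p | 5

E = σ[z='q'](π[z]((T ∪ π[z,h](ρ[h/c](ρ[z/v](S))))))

Per-node cardinality:
  T → 4
  S → 4
  ρ[z/v](S) → 4
  ρ[h/c](ρ[z/v](S)) → 4
  π[z,h](ρ[h/c](ρ[z/v](S))) → 4
  (T ∪ π[z,h](ρ[h/c](ρ[z/v](S)))) → 8
  π[z]((T ∪ π[z,h](ρ[h/c](ρ[z/v](S))))) → 8
  σ[z='q'](π[z]((T ∪ π[z,h](ρ[h/c](ρ[z/v](S)))))) → 1

|E| = 1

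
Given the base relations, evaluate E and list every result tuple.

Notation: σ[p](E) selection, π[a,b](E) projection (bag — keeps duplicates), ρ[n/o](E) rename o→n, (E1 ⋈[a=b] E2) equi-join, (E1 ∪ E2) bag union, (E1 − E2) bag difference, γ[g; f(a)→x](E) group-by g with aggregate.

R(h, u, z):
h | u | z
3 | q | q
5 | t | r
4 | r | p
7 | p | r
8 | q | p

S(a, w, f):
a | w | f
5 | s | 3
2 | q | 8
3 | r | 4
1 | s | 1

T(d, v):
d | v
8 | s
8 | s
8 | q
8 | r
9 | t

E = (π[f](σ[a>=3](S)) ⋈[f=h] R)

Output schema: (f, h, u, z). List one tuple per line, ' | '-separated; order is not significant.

Stepwise |·|:
  S → 4
  σ[a>=3](S) → 2
  π[f](σ[a>=3](S)) → 2
  R → 5
  (π[f](σ[a>=3](S)) ⋈[f=h] R) → 2

== RESULT ==
f | h | u | z
3 | 3 | q | q
4 | 4 | r | p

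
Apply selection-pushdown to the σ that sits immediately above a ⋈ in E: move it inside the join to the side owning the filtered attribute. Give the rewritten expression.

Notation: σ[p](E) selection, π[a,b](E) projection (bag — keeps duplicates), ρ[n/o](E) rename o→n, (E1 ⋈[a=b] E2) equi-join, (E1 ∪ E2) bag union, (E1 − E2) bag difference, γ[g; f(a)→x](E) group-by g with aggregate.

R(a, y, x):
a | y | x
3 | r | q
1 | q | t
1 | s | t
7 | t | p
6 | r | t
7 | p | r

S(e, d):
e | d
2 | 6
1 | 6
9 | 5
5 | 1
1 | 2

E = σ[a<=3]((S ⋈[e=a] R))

σ filters on a, owned by the right side.
E' = (S ⋈[e=a] σ[a<=3](R))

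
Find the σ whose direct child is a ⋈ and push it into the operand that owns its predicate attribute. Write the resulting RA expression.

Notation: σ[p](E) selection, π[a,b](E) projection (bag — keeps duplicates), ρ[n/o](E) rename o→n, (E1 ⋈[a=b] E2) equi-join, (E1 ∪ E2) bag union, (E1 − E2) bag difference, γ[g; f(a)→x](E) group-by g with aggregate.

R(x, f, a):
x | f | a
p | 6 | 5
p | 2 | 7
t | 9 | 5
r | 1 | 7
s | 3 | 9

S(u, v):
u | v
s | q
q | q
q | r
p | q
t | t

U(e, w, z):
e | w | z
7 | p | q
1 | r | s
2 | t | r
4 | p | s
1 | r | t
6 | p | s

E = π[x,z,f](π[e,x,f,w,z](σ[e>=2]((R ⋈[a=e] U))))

σ filters on e, owned by the right side.
E' = π[x,z,f](π[e,x,f,w,z]((R ⋈[a=e] σ[e>=2](U))))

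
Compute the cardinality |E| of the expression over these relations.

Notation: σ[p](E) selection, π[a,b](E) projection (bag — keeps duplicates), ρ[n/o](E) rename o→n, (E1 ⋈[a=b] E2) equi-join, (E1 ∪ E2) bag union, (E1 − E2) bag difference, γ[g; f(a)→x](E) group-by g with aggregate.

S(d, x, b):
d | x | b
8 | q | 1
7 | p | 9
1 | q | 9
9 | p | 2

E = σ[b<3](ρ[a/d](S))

Subexpression sizes:
  S → 4
  ρ[a/d](S) → 4
  σ[b<3](ρ[a/d](S)) → 2

|E| = 2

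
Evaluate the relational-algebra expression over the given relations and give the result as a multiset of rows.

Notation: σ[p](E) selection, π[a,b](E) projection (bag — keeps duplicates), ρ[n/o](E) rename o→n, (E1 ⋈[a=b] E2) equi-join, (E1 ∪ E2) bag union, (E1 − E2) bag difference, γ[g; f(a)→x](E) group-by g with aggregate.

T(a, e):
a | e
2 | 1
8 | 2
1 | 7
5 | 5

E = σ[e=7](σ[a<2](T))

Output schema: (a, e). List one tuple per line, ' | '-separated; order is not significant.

Per-node cardinality:
  T → 4
  σ[a<2](T) → 1
  σ[e=7](σ[a<2](T)) → 1

== RESULT ==
a | e
1 | 7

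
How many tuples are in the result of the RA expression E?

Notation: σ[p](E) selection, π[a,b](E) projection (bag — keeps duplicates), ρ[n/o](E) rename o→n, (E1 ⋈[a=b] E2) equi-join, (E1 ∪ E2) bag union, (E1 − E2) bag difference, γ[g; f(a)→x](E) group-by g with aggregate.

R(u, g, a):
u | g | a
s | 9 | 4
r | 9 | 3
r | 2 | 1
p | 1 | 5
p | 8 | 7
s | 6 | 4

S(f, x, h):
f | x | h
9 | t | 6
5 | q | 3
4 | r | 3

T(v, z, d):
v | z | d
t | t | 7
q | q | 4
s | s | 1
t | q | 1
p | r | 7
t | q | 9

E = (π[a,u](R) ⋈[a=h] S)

Row counts bottom-up:
  R → 6
  π[a,u](R) → 6
  S → 3
  (π[a,u](R) ⋈[a=h] S) → 2

|E| = 2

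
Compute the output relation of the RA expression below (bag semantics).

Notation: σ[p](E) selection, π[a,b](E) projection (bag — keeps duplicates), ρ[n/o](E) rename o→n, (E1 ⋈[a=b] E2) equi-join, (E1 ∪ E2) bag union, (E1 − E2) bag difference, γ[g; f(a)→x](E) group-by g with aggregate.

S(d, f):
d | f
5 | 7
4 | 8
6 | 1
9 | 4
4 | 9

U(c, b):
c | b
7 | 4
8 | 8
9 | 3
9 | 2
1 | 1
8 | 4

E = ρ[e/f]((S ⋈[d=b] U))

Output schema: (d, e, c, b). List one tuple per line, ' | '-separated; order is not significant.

Stepwise |·|:
  S → 5
  U → 6
  (S ⋈[d=b] U) → 4
  ρ[e/f]((S ⋈[d=b] U)) → 4

== RESULT ==
d | e | c | b
4 | 8 | 7 | 4
4 | 8 | 8 | 4
4 | 9 | 7 | 4
4 | 9 | 8 | 4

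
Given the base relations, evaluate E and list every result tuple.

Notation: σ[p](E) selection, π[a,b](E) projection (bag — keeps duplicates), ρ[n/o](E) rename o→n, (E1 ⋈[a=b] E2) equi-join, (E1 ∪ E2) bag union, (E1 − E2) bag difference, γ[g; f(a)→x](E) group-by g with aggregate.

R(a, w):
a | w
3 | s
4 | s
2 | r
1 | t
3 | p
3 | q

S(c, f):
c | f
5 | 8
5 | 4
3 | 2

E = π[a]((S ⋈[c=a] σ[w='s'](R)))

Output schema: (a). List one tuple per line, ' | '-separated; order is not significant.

Per-node cardinality:
  S → 3
  R → 6
  σ[w='s'](R) → 2
  (S ⋈[c=a] σ[w='s'](R)) → 1
  π[a]((S ⋈[c=a] σ[w='s'](R))) → 1

== RESULT ==
a
3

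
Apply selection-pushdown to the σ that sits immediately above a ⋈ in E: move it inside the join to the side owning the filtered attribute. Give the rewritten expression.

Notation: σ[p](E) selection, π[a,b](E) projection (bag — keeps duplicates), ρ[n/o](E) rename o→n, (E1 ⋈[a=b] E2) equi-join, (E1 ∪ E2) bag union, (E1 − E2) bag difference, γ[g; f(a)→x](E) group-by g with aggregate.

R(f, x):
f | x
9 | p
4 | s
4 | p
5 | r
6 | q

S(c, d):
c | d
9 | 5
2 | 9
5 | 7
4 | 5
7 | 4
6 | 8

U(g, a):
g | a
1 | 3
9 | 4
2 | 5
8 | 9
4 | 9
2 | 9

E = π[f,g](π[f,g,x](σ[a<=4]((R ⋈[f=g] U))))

σ filters on a, owned by the right side.
E' = π[f,g](π[f,g,x]((R ⋈[f=g] σ[a<=4](U))))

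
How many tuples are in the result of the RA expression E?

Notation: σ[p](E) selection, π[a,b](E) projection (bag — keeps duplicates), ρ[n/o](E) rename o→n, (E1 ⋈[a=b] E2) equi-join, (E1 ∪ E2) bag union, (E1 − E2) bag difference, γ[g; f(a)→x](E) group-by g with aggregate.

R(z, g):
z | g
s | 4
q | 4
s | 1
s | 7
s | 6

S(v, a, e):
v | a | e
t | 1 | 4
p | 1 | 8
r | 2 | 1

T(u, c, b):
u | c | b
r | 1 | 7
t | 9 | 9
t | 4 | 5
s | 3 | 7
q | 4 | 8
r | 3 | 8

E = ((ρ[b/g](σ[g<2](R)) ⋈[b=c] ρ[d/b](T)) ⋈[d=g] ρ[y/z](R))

Stepwise |·|:
  R → 5
  σ[g<2](R) → 1
  ρ[b/g](σ[g<2](R)) → 1
  T → 6
  ρ[d/b](T) → 6
  (ρ[b/g](σ[g<2](R)) ⋈[b=c] ρ[d/b](T)) → 1
  R → 5
  ρ[y/z](R) → 5
  ((ρ[b/g](σ[g<2](R)) ⋈[b=c] ρ[d/b](T)) ⋈[d=g] ρ[y/z](R)) → 1

|E| = 1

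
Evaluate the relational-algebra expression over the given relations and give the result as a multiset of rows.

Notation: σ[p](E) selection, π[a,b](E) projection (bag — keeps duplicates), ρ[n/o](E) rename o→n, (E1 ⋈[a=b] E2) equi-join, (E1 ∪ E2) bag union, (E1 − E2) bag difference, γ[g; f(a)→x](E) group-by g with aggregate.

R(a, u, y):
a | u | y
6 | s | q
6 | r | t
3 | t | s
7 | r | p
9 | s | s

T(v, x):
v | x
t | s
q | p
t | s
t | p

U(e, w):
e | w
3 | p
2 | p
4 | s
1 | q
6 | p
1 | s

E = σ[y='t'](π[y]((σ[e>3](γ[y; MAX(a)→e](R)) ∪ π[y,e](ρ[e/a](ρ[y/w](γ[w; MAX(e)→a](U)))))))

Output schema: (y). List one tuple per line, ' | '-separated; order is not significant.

Row counts bottom-up:
  R → 5
  γ[y; MAX(a)→e](R) → 4
  σ[e>3](γ[y; MAX(a)→e](R)) → 4
  U → 6
  γ[w; MAX(e)→a](U) → 3
  ρ[y/w](γ[w; MAX(e)→a](U)) → 3
  ρ[e/a](ρ[y/w](γ[w; MAX(e)→a](U))) → 3
  π[y,e](ρ[e/a](ρ[y/w](γ[w; MAX(e)→a](U)))) → 3
  (σ[e>3](γ[y; MAX(a)→e](R)) ∪ π[y,e](ρ[e/a](ρ[y/w](γ[w; MAX(e)→a](U))))) → 7
  π[y]((σ[e>3](γ[y; MAX(a)→e](R)) ∪ π[y,e](ρ[e/a](ρ[y/w](γ[w; MAX(e)→a](U)))))) → 7
  σ[y='t'](π[y]((σ[e>3](γ[y; MAX(a)→e](R)) ∪ π[y,e](ρ[e/a](ρ[y/w](γ[w; MAX(e)→a](U))))))) → 1

== RESULT ==
y
t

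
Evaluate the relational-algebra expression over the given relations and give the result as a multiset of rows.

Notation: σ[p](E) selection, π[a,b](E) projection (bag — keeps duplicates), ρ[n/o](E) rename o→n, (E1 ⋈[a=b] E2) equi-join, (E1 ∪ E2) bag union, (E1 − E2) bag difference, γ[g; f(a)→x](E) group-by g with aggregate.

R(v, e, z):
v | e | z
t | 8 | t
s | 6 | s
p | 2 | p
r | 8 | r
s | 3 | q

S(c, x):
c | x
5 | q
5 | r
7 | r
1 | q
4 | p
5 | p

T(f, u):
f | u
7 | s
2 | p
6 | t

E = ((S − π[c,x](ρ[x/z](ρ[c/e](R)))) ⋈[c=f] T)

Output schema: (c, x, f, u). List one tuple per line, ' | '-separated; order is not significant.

Row counts bottom-up:
  S → 6
  R → 5
  ρ[c/e](R) → 5
  ρ[x/z](ρ[c/e](R)) → 5
  π[c,x](ρ[x/z](ρ[c/e](R))) → 5
  (S − π[c,x](ρ[x/z](ρ[c/e](R)))) → 6
  T → 3
  ((S − π[c,x](ρ[x/z](ρ[c/e](R)))) ⋈[c=f] T) → 1

== RESULT ==
c | x | f | u
7 | r | 7 | s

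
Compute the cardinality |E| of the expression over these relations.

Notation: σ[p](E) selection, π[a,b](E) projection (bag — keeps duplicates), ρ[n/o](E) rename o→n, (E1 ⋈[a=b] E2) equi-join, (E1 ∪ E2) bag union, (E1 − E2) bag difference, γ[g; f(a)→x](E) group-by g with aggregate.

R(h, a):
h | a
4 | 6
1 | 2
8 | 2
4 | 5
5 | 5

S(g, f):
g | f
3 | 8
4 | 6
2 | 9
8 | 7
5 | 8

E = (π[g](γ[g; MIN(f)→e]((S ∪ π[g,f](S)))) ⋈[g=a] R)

Stepwise |·|:
  S → 5
  S → 5
  π[g,f](S) → 5
  (S ∪ π[g,f](S)) → 10
  γ[g; MIN(f)→e]((S ∪ π[g,f](S))) → 5
  π[g](γ[g; MIN(f)→e]((S ∪ π[g,f](S)))) → 5
  R → 5
  (π[g](γ[g; MIN(f)→e]((S ∪ π[g,f](S)))) ⋈[g=a] R) → 4

|E| = 4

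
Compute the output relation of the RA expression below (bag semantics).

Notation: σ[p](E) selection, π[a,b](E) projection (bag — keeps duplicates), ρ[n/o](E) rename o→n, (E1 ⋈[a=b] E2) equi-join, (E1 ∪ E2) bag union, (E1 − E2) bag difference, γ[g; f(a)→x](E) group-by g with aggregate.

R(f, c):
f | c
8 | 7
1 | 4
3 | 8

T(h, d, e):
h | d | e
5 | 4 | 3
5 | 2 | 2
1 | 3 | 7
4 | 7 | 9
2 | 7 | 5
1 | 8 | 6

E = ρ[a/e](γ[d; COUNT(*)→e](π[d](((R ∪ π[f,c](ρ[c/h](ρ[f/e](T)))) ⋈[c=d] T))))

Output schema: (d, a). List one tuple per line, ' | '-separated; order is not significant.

Per-node cardinality:
  R → 3
  T → 6
  ρ[f/e](T) → 6
  ρ[c/h](ρ[f/e](T)) → 6
  π[f,c](ρ[c/h](ρ[f/e](T))) → 6
  (R ∪ π[f,c](ρ[c/h](ρ[f/e](T)))) → 9
  T → 6
  ((R ∪ π[f,c](ρ[c/h](ρ[f/e](T)))) ⋈[c=d] T) → 6
  π[d](((R ∪ π[f,c](ρ[c/h](ρ[f/e](T)))) ⋈[c=d] T)) → 6
  γ[d; COUNT(*)→e](π[d](((R ∪ π[f,c](ρ[c/h](ρ[f/e](T)))) ⋈[c=d] T))) → 4
  ρ[a/e](γ[d; COUNT(*)→e](π[d](((R ∪ π[f,c](ρ[c/h](ρ[f/e](T)))) ⋈[c=d] T)))) → 4

== RESULT ==
d | a
2 | 1
4 | 2
7 | 2
8 | 1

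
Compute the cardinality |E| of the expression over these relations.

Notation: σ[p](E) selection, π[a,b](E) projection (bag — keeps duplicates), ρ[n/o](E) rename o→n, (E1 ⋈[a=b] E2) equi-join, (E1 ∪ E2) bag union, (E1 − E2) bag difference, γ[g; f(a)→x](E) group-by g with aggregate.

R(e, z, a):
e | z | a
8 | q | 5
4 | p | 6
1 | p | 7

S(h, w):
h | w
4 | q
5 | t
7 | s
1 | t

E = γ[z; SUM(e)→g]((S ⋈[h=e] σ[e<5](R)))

Row counts bottom-up:
  S → 4
  R → 3
  σ[e<5](R) → 2
  (S ⋈[h=e] σ[e<5](R)) → 2
  γ[z; SUM(e)→g]((S ⋈[h=e] σ[e<5](R))) → 1

|E| = 1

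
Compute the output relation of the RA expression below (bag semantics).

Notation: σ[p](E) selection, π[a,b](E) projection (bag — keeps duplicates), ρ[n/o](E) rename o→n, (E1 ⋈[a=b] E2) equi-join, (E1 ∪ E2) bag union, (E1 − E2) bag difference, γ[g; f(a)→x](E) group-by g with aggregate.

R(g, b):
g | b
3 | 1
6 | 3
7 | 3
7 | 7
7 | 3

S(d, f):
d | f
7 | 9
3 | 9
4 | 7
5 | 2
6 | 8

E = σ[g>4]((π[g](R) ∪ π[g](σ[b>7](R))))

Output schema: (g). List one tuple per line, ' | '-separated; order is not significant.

Stepwise |·|:
  R → 5
  π[g](R) → 5
  R → 5
  σ[b>7](R) → 0
  π[g](σ[b>7](R)) → 0
  (π[g](R) ∪ π[g](σ[b>7](R))) → 5
  σ[g>4]((π[g](R) ∪ π[g](σ[b>7](R)))) → 4

== RESULT ==
g
6
7
7
7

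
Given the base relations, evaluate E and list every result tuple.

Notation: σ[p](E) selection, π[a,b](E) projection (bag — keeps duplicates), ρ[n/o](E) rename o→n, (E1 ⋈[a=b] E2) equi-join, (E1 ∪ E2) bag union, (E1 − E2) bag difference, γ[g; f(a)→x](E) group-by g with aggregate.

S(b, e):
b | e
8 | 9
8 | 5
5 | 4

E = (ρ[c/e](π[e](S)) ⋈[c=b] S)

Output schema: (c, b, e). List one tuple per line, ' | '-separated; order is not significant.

Subexpression sizes:
  S → 3
  π[e](S) → 3
  ρ[c/e](π[e](S)) → 3
  S → 3
  (ρ[c/e](π[e](S)) ⋈[c=b] S) → 1

== RESULT ==
c | b | e
5 | 5 | 4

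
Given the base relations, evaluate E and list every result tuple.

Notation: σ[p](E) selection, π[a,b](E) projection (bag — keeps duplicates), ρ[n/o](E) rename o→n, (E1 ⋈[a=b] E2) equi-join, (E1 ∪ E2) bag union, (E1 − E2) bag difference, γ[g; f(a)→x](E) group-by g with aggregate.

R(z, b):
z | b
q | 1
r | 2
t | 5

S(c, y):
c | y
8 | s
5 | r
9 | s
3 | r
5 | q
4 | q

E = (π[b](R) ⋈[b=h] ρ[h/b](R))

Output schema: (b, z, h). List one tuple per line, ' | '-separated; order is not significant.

Subexpression sizes:
  R → 3
  π[b](R) → 3
  R → 3
  ρ[h/b](R) → 3
  (π[b](R) ⋈[b=h] ρ[h/b](R)) → 3

== RESULT ==
b | z | h
1 | q | 1
2 | r | 2
5 | t | 5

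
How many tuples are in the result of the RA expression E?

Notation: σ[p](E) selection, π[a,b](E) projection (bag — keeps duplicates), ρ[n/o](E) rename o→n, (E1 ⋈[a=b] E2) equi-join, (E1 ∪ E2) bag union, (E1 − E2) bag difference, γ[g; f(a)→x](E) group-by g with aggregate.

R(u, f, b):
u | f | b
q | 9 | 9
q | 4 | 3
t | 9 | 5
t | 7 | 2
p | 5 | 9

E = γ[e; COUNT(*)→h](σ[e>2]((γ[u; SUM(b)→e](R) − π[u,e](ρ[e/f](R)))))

Row counts bottom-up:
  R → 5
  γ[u; SUM(b)→e](R) → 3
  R → 5
  ρ[e/f](R) → 5
  π[u,e](ρ[e/f](R)) → 5
  (γ[u; SUM(b)→e](R) − π[u,e](ρ[e/f](R))) → 2
  σ[e>2]((γ[u; SUM(b)→e](R) − π[u,e](ρ[e/f](R)))) → 2
  γ[e; COUNT(*)→h](σ[e>2]((γ[u; SUM(b)→e](R) − π[u,e](ρ[e/f](R))))) → 2

|E| = 2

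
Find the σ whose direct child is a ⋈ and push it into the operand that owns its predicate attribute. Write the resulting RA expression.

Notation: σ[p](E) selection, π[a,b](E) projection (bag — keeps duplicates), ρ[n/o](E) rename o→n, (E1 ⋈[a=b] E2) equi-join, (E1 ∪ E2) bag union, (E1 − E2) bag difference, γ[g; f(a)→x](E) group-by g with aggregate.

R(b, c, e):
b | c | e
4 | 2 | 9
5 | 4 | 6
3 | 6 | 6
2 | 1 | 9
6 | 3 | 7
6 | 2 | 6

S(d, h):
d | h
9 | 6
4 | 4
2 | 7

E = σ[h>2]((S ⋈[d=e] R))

σ filters on h, owned by the left side.
E' = (σ[h>2](S) ⋈[d=e] R)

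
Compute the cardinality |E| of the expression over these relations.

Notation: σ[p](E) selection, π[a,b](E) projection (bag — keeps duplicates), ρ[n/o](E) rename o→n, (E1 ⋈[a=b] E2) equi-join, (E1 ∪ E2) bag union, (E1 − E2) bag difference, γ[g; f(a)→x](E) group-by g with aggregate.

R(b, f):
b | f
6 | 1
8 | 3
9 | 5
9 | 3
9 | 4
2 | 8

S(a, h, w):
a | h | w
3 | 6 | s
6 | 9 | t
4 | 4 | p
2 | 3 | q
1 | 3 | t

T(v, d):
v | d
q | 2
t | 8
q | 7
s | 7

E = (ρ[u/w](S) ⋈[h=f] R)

Subexpression sizes:
  S → 5
  ρ[u/w](S) → 5
  R → 6
  (ρ[u/w](S) ⋈[h=f] R) → 5

|E| = 5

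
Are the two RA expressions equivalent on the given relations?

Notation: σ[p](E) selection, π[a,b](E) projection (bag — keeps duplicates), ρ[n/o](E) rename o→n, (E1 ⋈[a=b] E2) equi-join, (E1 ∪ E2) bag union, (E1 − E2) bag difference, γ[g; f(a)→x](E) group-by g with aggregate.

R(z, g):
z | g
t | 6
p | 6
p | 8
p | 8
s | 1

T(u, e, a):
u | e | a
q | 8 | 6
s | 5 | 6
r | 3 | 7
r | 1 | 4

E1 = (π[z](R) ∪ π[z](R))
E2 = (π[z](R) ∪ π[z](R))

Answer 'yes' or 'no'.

E1 per-node cardinality:
  R → 5
  π[z](R) → 5
  R → 5
  π[z](R) → 5
  (π[z](R) ∪ π[z](R)) → 10
E2 per-node cardinality:
  R → 5
  π[z](R) → 5
  R → 5
  π[z](R) → 5
  (π[z](R) ∪ π[z](R)) → 10

E1 and E2 produce the same multiset:
z
p
p
p
p
p
p
s
s
t
t

yes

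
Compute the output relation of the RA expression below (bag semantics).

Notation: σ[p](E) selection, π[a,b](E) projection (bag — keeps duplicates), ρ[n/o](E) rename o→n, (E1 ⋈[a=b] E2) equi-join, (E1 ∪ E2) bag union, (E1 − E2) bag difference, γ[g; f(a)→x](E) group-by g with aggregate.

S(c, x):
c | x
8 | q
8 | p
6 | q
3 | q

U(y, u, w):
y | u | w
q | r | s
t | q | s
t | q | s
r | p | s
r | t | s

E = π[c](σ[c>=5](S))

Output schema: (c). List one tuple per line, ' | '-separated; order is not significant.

Row counts bottom-up:
  S → 4
  σ[c>=5](S) → 3
  π[c](σ[c>=5](S)) → 3

== RESULT ==
c
6
8
8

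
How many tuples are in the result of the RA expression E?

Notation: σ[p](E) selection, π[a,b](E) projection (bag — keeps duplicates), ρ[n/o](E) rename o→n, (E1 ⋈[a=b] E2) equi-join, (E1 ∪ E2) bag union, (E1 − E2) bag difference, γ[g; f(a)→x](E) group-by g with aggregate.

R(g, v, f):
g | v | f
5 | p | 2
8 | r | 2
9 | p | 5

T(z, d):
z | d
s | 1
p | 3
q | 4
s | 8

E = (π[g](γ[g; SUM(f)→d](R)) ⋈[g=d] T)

Stepwise |·|:
  R → 3
  γ[g; SUM(f)→d](R) → 3
  π[g](γ[g; SUM(f)→d](R)) → 3
  T → 4
  (π[g](γ[g; SUM(f)→d](R)) ⋈[g=d] T) → 1

|E| = 1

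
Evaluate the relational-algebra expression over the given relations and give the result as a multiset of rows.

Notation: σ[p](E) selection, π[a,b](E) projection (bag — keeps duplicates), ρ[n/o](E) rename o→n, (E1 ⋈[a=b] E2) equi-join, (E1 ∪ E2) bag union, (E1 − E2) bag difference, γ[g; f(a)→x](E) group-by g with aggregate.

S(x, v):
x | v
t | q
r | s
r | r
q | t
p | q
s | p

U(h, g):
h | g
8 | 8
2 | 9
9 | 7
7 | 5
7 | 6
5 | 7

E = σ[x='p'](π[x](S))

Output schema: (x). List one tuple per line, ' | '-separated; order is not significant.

Row counts bottom-up:
  S → 6
  π[x](S) → 6
  σ[x='p'](π[x](S)) → 1

== RESULT ==
x
p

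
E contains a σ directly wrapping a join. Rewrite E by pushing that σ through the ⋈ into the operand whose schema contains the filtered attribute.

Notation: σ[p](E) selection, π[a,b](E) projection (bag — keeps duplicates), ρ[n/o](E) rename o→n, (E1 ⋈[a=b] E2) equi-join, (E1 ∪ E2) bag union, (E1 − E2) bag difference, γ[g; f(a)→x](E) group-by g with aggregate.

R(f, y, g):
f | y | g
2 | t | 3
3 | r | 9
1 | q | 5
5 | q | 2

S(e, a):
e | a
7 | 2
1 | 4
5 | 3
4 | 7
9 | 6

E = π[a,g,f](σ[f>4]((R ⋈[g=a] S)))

σ filters on f, owned by the left side.
E' = π[a,g,f]((σ[f>4](R) ⋈[g=a] S))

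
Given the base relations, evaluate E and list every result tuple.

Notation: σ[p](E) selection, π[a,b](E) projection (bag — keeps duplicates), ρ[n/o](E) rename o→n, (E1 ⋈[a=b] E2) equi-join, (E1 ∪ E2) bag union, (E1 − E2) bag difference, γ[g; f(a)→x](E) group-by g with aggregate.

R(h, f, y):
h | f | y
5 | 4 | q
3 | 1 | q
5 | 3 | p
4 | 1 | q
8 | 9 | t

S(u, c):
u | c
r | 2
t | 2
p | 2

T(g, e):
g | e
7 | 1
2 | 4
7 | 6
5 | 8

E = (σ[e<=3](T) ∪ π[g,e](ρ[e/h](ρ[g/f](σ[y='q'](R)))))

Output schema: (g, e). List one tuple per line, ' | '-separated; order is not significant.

Subexpression sizes:
  T → 4
  σ[e<=3](T) → 1
  R → 5
  σ[y='q'](R) → 3
  ρ[g/f](σ[y='q'](R)) → 3
  ρ[e/h](ρ[g/f](σ[y='q'](R))) → 3
  π[g,e](ρ[e/h](ρ[g/f](σ[y='q'](R)))) → 3
  (σ[e<=3](T) ∪ π[g,e](ρ[e/h](ρ[g/f](σ[y='q'](R))))) → 4

== RESULT ==
g | e
1 | 3
1 | 4
4 | 5
7 | 1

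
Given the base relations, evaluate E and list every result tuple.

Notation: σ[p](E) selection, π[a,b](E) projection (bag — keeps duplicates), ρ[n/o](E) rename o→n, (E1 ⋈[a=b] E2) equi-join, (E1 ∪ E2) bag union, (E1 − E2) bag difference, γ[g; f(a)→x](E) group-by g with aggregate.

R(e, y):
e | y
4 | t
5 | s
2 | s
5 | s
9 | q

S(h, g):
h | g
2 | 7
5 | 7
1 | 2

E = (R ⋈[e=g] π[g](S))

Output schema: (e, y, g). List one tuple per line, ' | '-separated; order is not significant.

Subexpression sizes:
  R → 5
  S → 3
  π[g](S) → 3
  (R ⋈[e=g] π[g](S)) → 1

== RESULT ==
e | y | g
2 | s | 2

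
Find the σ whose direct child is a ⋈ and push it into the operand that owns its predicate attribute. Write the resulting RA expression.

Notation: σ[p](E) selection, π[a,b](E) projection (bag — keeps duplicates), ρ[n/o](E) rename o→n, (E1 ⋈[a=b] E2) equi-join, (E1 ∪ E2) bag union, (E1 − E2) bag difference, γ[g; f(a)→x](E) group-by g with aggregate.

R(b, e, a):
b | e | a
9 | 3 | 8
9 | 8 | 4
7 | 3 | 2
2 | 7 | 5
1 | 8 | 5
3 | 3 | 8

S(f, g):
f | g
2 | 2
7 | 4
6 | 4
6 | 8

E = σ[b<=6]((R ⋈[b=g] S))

σ filters on b, owned by the left side.
E' = (σ[b<=6](R) ⋈[b=g] S)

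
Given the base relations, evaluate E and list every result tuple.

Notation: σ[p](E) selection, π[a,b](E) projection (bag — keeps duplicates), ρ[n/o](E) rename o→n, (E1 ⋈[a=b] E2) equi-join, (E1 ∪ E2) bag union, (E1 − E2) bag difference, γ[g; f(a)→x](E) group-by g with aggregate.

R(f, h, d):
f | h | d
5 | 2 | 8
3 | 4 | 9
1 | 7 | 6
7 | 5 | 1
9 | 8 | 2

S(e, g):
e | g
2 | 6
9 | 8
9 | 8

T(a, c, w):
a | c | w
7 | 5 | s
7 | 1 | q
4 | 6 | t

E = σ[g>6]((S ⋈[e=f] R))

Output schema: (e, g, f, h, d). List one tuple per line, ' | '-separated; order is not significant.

Stepwise |·|:
  S → 3
  R → 5
  (S ⋈[e=f] R) → 2
  σ[g>6]((S ⋈[e=f] R)) → 2

== RESULT ==
e | g | f | h | d
9 | 8 | 9 | 8 | 2
9 | 8 | 9 | 8 | 2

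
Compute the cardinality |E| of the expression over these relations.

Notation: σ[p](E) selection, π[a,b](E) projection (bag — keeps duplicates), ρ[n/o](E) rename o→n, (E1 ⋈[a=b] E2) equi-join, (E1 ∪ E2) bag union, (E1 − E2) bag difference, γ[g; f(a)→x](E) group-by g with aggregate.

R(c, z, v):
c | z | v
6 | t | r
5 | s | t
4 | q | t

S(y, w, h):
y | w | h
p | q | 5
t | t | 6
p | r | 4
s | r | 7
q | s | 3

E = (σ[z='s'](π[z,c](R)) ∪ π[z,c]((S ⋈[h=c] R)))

Subexpression sizes:
  R → 3
  π[z,c](R) → 3
  σ[z='s'](π[z,c](R)) → 1
  S → 5
  R → 3
  (S ⋈[h=c] R) → 3
  π[z,c]((S ⋈[h=c] R)) → 3
  (σ[z='s'](π[z,c](R)) ∪ π[z,c]((S ⋈[h=c] R))) → 4

|E| = 4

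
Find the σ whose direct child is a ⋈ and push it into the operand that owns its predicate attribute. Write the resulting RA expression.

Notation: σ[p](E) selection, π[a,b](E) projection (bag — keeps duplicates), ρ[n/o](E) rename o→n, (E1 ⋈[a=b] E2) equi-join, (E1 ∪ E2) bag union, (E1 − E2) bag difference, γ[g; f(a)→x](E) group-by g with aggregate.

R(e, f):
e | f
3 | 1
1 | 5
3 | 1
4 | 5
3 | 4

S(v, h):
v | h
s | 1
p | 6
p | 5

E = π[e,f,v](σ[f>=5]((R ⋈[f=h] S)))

σ filters on f, owned by the left side.
E' = π[e,f,v]((σ[f>=5](R) ⋈[f=h] S))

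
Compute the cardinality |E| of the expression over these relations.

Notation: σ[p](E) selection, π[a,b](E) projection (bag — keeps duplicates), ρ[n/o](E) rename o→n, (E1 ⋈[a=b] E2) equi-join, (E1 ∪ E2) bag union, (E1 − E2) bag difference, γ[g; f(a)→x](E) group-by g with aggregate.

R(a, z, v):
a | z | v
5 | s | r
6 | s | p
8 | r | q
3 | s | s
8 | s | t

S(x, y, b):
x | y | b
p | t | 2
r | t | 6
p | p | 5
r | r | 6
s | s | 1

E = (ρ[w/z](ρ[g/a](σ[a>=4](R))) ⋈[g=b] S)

Row counts bottom-up:
  R → 5
  σ[a>=4](R) → 4
  ρ[g/a](σ[a>=4](R)) → 4
  ρ[w/z](ρ[g/a](σ[a>=4](R))) → 4
  S → 5
  (ρ[w/z](ρ[g/a](σ[a>=4](R))) ⋈[g=b] S) → 3

|E| = 3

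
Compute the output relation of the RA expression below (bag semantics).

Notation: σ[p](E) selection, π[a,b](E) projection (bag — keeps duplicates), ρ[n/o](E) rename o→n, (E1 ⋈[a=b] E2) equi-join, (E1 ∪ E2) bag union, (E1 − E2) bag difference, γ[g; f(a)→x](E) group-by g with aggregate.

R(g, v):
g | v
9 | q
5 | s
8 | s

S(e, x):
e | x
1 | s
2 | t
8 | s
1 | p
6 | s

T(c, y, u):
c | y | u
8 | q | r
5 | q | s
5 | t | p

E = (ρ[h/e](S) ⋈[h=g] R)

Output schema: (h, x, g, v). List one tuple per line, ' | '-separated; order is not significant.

Per-node cardinality:
  S → 5
  ρ[h/e](S) → 5
  R → 3
  (ρ[h/e](S) ⋈[h=g] R) → 1

== RESULT ==
h | x | g | v
8 | s | 8 | s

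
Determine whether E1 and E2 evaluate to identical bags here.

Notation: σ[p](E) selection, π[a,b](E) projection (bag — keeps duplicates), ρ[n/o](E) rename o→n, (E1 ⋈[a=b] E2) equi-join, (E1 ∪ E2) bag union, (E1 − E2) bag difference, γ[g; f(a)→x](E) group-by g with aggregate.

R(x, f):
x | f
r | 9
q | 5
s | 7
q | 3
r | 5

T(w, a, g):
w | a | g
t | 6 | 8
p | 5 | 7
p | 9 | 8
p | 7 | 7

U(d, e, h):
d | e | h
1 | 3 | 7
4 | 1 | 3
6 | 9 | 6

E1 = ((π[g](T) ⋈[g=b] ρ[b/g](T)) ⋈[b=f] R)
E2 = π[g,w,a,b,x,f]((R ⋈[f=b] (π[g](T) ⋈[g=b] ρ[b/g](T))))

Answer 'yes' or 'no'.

E1 stepwise |·|:
  T → 4
  π[g](T) → 4
  T → 4
  ρ[b/g](T) → 4
  (π[g](T) ⋈[g=b] ρ[b/g](T)) → 8
  R → 5
  ((π[g](T) ⋈[g=b] ρ[b/g](T)) ⋈[b=f] R) → 4
E2 stepwise |·|:
  R → 5
  T → 4
  π[g](T) → 4
  T → 4
  ρ[b/g](T) → 4
  (π[g](T) ⋈[g=b] ρ[b/g](T)) → 8
  (R ⋈[f=b] (π[g](T) ⋈[g=b] ρ[b/g](T))) → 4
  π[g,w,a,b,x,f]((R ⋈[f=b] (π[g](T) ⋈[g=b] ρ[b/g](T)))) → 4

E1 and E2 produce the same multiset:
g | w | a | b | x | f
7 | p | 5 | 7 | s | 7
7 | p | 5 | 7 | s | 7
7 | p | 7 | 7 | s | 7
7 | p | 7 | 7 | s | 7

yes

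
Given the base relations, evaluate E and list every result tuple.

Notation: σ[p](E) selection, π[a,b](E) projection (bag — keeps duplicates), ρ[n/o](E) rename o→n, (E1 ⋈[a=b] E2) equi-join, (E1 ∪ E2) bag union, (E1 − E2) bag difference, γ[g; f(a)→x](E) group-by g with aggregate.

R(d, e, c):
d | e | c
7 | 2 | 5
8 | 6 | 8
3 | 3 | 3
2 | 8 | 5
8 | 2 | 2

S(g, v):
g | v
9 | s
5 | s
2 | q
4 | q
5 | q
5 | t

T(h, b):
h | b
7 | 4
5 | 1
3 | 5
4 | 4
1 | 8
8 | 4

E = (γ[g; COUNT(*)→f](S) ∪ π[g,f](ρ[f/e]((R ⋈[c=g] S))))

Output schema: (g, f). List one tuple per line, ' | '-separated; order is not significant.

Per-node cardinality:
  S → 6
  γ[g; COUNT(*)→f](S) → 4
  R → 5
  S → 6
  (R ⋈[c=g] S) → 7
  ρ[f/e]((R ⋈[c=g] S)) → 7
  π[g,f](ρ[f/e]((R ⋈[c=g] S))) → 7
  (γ[g; COUNT(*)→f](S) ∪ π[g,f](ρ[f/e]((R ⋈[c=g] S)))) → 11

== RESULT ==
g | f
2 | 1
2 | 2
4 | 1
5 | 2
5 | 2
5 | 2
5 | 3
5 | 8
5 | 8
5 | 8
9 | 1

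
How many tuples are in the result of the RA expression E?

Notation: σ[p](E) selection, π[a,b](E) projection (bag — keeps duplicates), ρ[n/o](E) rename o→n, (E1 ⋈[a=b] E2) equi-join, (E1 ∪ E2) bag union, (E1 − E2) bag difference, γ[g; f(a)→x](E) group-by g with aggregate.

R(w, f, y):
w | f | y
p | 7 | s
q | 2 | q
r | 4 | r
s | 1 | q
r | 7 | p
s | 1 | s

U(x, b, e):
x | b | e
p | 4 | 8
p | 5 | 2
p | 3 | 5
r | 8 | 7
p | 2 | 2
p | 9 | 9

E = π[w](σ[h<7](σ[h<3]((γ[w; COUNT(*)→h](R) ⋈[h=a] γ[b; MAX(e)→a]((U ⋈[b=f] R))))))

Per-node cardinality:
  R → 6
  γ[w; COUNT(*)→h](R) → 4
  U → 6
  R → 6
  (U ⋈[b=f] R) → 2
  γ[b; MAX(e)→a]((U ⋈[b=f] R)) → 2
  (γ[w; COUNT(*)→h](R) ⋈[h=a] γ[b; MAX(e)→a]((U ⋈[b=f] R))) → 2
  σ[h<3]((γ[w; COUNT(*)→h](R) ⋈[h=a] γ[b; MAX(e)→a]((U ⋈[b=f] R)))) → 2
  σ[h<7](σ[h<3]((γ[w; COUNT(*)→h](R) ⋈[h=a] γ[b; MAX(e)→a]((U ⋈[b=f] R))))) → 2
  π[w](σ[h<7](σ[h<3]((γ[w; COUNT(*)→h](R) ⋈[h=a] γ[b; MAX(e)→a]((U ⋈[b=f] R)))))) → 2

|E| = 2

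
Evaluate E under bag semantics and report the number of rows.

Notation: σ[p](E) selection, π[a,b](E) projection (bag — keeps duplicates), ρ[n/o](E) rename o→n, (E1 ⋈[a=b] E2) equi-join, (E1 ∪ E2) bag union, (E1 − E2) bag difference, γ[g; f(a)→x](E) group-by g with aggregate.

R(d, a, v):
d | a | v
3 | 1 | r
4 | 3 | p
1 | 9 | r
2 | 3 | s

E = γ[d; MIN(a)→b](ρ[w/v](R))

Subexpression sizes:
  R → 4
  ρ[w/v](R) → 4
  γ[d; MIN(a)→b](ρ[w/v](R)) → 4

|E| = 4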